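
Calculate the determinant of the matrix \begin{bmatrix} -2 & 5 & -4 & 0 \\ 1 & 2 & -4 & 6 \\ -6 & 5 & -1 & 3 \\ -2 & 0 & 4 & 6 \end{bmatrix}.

Expand along row 1 (it has 1 zero):
  + (-2) · M_11   where M_11 = det([2 -4 6; 5 -1 3; 0 4 6]) = 204
  − (5) · M_12   where M_12 = det([1 -4 6; -6 -1 3; -2 4 6]) = -294
  + (-4) · M_13   where M_13 = det([1 2 6; -6 5 3; -2 0 6]) = 150
det = (+1)·(-2)·(204) + (-1)·(5)·(-294) + (+1)·(-4)·(150) = 462

The determinant is 462.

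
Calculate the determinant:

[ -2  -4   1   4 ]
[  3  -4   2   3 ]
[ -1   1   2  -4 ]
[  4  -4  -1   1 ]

Expand along row 1:
  + (-2) · M_11   where M_11 = det([-4 2 3; 1 2 -4; -4 -1 1]) = 59
  − (-4) · M_12   where M_12 = det([3 2 3; -1 2 -4; 4 -1 1]) = -57
  + (1) · M_13   where M_13 = det([3 -4 3; -1 1 -4; 4 -4 1]) = 15
  − (4) · M_14   where M_14 = det([3 -4 2; -1 1 2; 4 -4 -1]) = -7
det = (+1)·(-2)·(59) + (-1)·(-4)·(-57) + (+1)·(1)·(15) + (-1)·(4)·(-7) = -303

The determinant is -303.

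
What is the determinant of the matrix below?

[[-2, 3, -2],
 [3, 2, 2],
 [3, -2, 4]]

Expand along row 1:
  + (-2) · |2 2; -2 4| = (-2)·(8 − (-4)) = -24
  − 3 · |3 2; 3 4| = −3·(12 − 6) = -18
  + (-2) · |3 2; 3 -2| = (-2)·(-6 − 6) = 24
Sum: (-24) + (-18) + (24) = -18

-18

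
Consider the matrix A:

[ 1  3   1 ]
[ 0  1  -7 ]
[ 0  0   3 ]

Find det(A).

det(A) = 3

A is upper triangular, so det(A) is the product of the diagonal entries:
det = (1) · (1) · (3) = 3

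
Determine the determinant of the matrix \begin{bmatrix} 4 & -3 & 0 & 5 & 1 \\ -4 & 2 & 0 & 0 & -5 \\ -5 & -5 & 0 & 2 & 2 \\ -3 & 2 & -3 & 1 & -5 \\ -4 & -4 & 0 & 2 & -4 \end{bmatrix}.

Expand along column 3 (it has 4 zeros):
  − (-3) · M_43   where M_43 = det([4 -3 5 1; -4 2 0 -5; -5 -5 2 2; -4 -4 2 -4]) = -734
det = (-1)·(-3)·(-734) = -2202

-2202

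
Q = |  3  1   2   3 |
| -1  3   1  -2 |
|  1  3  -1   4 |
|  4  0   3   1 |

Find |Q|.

Expand along row 4 (it has 1 zero):
  − (4) · M_41   where M_41 = det([1 2 3; 3 1 -2; 3 -1 4]) = -52
  − (3) · M_43   where M_43 = det([3 1 3; -1 3 -2; 1 3 4]) = 38
  + (1) · M_44   where M_44 = det([3 1 2; -1 3 1; 1 3 -1]) = -30
det = (-1)·(4)·(-52) + (-1)·(3)·(38) + (+1)·(1)·(-30) = 64

|Q| = 64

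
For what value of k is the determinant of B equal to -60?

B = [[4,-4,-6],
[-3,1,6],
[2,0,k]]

k = 3

Expanding along the column containing k, det(B) is linear in k: det(B) = (-8)·k + (-36).
Set (-8)·k + (-36) = -60  ⇒  (-8)·k = -24  ⇒  k = 3.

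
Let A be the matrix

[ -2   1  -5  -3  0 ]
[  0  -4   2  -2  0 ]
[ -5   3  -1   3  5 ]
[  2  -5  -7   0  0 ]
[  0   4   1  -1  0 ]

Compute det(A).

|A| = 1800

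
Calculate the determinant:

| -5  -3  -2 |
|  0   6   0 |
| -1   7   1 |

Expand along row 2:
  + 6 · |-5 -2; -1 1| = 6·(-5 − 2) = -42

The determinant is -42.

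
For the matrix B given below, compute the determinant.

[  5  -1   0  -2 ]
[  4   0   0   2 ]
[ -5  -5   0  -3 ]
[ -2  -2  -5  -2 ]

The determinant is 440.

Expand along column 3 (it has 3 zeros):
  − (-5) · M_43   where M_43 = det([5 -1 -2; 4 0 2; -5 -5 -3]) = 88
det = (-1)·(-5)·(88) = 440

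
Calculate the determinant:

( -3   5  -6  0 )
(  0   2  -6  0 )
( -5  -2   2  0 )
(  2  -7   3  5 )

The determinant is 570.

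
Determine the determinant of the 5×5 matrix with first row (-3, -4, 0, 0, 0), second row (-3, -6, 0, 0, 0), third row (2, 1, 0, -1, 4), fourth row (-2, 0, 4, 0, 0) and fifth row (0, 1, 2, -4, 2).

The determinant is -336.

The matrix is block lower-triangular with a 2×2 block and a 3×3 block on the diagonal, so its determinant equals the product of the determinants of the diagonal blocks.
det of the 2×2 block = 6
det of the 3×3 block = -56
det = (6)·(-56) = -336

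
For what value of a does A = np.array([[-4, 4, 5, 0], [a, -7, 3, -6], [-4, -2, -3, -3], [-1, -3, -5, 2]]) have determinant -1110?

a = 1

Expanding along the column containing a, det(A) is linear in a: det(A) = (19)·a + (-1129).
Set (19)·a + (-1129) = -1110  ⇒  (19)·a = 19  ⇒  a = 1.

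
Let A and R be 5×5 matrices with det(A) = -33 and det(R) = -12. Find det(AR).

The determinant is 396.

det(AR) = det(A)·det(R) = (-33)·(-12) = 396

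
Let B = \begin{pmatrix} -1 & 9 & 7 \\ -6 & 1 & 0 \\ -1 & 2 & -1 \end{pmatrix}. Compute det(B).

The determinant is -130.

Expand along row 2:
  − (-6) · |9 7; 2 -1| = −(-6)·(-9 − 14) = -138
  + 1 · |-1 7; -1 -1| = 1·(1 − (-7)) = 8
Sum: (-138) + (8) = -130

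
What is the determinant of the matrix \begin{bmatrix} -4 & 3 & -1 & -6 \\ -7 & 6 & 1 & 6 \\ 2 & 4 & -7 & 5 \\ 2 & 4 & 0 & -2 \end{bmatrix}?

-3080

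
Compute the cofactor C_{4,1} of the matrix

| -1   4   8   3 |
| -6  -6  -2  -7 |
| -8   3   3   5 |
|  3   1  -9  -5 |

The cofactor is -80.

Delete row 4 and column 1; the remaining 3×3 submatrix is [4 8 3; -6 -2 -7; 3 3 5].
Its determinant is 80.
The cofactor carries sign (−1)^(4+1) = −1, so C_{4,1} = −(80) = -80.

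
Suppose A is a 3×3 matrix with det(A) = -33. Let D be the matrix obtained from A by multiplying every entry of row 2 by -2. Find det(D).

66

Scaling one row by -2 multiplies the determinant by -2.
det(D) = (-2)·(-33) = 66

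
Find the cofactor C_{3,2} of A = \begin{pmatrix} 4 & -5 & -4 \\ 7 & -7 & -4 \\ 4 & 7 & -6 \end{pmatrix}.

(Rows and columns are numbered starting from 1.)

The cofactor is -12.

Delete row 3 and column 2; the remaining 2×2 submatrix is [4 -4; 7 -4].
Its determinant is 4·(-4) − (-4)·7 = 12.
The cofactor carries sign (−1)^(3+2) = −1, so C_{3,2} = −(12) = -12.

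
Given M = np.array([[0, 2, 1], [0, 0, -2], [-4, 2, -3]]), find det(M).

The determinant is 16.

Expand along column 1:
  + (-4) · |2 1; 0 -2| = (-4)·(-4 − 0) = 16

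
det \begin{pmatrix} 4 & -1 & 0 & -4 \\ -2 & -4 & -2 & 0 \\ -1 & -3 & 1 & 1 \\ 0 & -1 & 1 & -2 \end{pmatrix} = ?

Expand along row 1 (it has 1 zero):
  + (4) · M_11   where M_11 = det([-4 -2 0; -3 1 1; -1 1 -2]) = 26
  − (-1) · M_12   where M_12 = det([-2 -2 0; -1 1 1; 0 1 -2]) = 10
  − (-4) · M_14   where M_14 = det([-2 -4 -2; -1 -3 1; 0 -1 1]) = -2
det = (+1)·(4)·(26) + (-1)·(-1)·(10) + (-1)·(-4)·(-2) = 106

106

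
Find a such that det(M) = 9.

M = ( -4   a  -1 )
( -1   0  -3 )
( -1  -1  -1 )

-1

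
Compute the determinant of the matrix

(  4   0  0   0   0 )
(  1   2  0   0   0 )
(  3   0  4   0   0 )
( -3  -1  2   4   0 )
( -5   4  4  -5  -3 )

The matrix is lower triangular, so the determinant is the product of the diagonal entries:
det = (4) · (2) · (4) · (4) · (-3) = -384

-384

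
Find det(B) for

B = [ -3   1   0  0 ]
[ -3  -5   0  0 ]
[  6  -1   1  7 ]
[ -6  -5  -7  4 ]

|B| = 954

B is block lower-triangular with a 2×2 block and a 2×2 block on the diagonal, so its determinant equals the product of the determinants of the diagonal blocks.
det of the 2×2 block = 18
det of the 2×2 block = 53
det = (18)·(53) = 954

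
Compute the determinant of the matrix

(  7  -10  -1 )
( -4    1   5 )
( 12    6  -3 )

The determinant is -675.

Expand along row 1:
  + 7 · |1 5; 6 -3| = 7·(-3 − 30) = -231
  − (-10) · |-4 5; 12 -3| = −(-10)·(12 − 60) = -480
  + (-1) · |-4 1; 12 6| = (-1)·(-24 − 12) = 36
Sum: (-231) + (-480) + (36) = -675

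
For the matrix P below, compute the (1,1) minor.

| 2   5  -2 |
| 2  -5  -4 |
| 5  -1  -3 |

The minor is 11.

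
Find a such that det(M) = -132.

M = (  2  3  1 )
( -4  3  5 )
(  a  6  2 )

Expanding along the column containing a, det(M) is linear in a: det(M) = (12)·a + (-48).
Set (12)·a + (-48) = -132  ⇒  (12)·a = -84  ⇒  a = -7.

a = -7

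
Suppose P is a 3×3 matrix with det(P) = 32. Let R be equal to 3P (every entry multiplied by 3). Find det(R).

For a 3×3 matrix, det(3P) = 3^3·det(P) = 27·det(P).
det(R) = (27)·(32) = 864

864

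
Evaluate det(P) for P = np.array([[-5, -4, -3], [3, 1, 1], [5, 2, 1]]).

Expand along row 1:
  + (-5) · |1 1; 2 1| = (-5)·(1 − 2) = 5
  − (-4) · |3 1; 5 1| = −(-4)·(3 − 5) = -8
  + (-3) · |3 1; 5 2| = (-3)·(6 − 5) = -3
Sum: (5) + (-8) + (-3) = -6

|P| = -6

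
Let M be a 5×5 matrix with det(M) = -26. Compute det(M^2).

det(M^2) = (det M)^2 = (-26)^2 = 676

676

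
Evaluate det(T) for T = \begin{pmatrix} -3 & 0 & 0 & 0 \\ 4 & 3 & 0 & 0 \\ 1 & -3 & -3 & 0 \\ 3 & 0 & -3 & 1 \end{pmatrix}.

The determinant is 27.

T is lower triangular, so det(T) is the product of the diagonal entries:
det = (-3) · (3) · (-3) · (1) = 27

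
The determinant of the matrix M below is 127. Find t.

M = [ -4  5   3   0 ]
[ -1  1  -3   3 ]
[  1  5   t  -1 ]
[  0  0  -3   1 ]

t = -2

Expanding along the column containing t, det(M) is linear in t: det(M) = (1)·t + (129).
Set (1)·t + (129) = 127  ⇒  (1)·t = -2  ⇒  t = -2.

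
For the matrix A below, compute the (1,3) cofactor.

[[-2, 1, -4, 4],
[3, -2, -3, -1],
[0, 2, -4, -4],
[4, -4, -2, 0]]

The cofactor is -8.

Delete row 1 and column 3; the remaining 3×3 submatrix is [3 -2 -1; 0 2 -4; 4 -4 0].
Its determinant is -8.
The cofactor carries sign (−1)^(1+3) = +1, so C_{1,3} = +(-8) = -8.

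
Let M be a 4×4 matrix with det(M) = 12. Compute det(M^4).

The determinant is 20736.

det(M^4) = (det M)^4 = (12)^4 = 20736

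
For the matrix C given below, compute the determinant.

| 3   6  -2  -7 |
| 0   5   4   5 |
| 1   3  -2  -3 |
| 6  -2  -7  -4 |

-563

Expand along row 2 (it has 1 zero):
  + (5) · M_22   where M_22 = det([3 -2 -7; 1 -2 -3; 6 -7 -4]) = -46
  − (4) · M_23   where M_23 = det([3 6 -7; 1 3 -3; 6 -2 -4]) = 2
  + (5) · M_24   where M_24 = det([3 6 -2; 1 3 -2; 6 -2 -7]) = -65
det = (+1)·(5)·(-46) + (-1)·(4)·(2) + (+1)·(5)·(-65) = -563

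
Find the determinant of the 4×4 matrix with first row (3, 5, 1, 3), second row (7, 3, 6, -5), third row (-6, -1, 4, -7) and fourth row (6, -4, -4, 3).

-5

Expand along row 1:
  + (3) · M_11   where M_11 = det([3 6 -5; -1 4 -7; -4 -4 3]) = 38
  − (5) · M_12   where M_12 = det([7 6 -5; -6 4 -7; 6 -4 3]) = -256
  + (1) · M_13   where M_13 = det([7 3 -5; -6 -1 -7; 6 -4 3]) = -439
  − (3) · M_14   where M_14 = det([7 3 6; -6 -1 4; 6 -4 -4]) = 320
det = (+1)·(3)·(38) + (-1)·(5)·(-256) + (+1)·(1)·(-439) + (-1)·(3)·(320) = -5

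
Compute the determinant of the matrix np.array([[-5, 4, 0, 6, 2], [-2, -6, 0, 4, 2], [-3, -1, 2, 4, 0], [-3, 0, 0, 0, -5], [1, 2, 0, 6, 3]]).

Expand along column 3 (it has 4 zeros):
  + (2) · M_33   where M_33 = det([-5 4 6 2; -2 -6 4 2; -3 0 0 -5; 1 2 6 3]) = 1348
det = (+1)·(2)·(1348) = 2696

2696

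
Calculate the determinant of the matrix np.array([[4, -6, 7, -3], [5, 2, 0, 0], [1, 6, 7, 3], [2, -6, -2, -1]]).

1026

Expand along row 2 (it has 2 zeros):
  − (5) · M_21   where M_21 = det([-6 7 -3; 6 7 3; -6 -2 -1]) = -168
  + (2) · M_22   where M_22 = det([4 7 -3; 1 7 3; 2 -2 -1]) = 93
det = (-1)·(5)·(-168) + (+1)·(2)·(93) = 1026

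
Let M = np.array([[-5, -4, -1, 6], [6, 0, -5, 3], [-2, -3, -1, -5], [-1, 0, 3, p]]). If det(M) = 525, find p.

Expanding along the column containing p, det(M) is linear in p: det(M) = (29)·p + (554).
Set (29)·p + (554) = 525  ⇒  (29)·p = -29  ⇒  p = -1.

p = -1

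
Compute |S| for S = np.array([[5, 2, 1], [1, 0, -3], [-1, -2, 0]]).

-26

Expand along column 2:
  − 2 · |1 -3; -1 0| = −2·(0 − 3) = 6
  − (-2) · |5 1; 1 -3| = −(-2)·(-15 − 1) = -32
Sum: (6) + (-32) = -26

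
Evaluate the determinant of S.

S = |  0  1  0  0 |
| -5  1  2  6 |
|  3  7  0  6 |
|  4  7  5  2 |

Expand along row 1 (it has 3 zeros):
  − (1) · M_12   where M_12 = det([-5 2 6; 3 0 6; 4 5 2]) = 276
det = (-1)·(1)·(276) = -276

|S| = -276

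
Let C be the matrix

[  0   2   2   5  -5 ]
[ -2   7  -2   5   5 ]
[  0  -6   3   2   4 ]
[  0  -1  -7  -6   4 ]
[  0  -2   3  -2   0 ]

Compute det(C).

Expand along column 1 (it has 4 zeros):
  − (-2) · M_21   where M_21 = det([2 2 5 -5; -6 3 2 4; -1 -7 -6 4; -2 3 -2 0]) = -520
det = (-1)·(-2)·(-520) = -1040

The determinant is -1040.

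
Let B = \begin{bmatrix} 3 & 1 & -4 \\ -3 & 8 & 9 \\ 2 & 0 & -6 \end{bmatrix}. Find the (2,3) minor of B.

-2

Delete row 2 and column 3; the remaining 2×2 submatrix is [3 1; 2 0].
Its determinant is 3·0 − 1·2 = -2.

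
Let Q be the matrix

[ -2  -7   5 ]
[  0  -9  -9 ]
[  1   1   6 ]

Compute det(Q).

|Q| = 198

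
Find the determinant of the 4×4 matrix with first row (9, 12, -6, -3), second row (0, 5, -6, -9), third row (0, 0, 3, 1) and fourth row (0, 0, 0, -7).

-945

The matrix is upper triangular, so the determinant is the product of the diagonal entries:
det = (9) · (5) · (3) · (-7) = -945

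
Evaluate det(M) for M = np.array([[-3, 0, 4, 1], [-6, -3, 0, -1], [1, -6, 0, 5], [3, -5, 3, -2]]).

-1450

Expand along column 3 (it has 2 zeros):
  + (4) · M_13   where M_13 = det([-6 -3 -1; 1 -6 5; 3 -5 -2]) = -286
  − (3) · M_43   where M_43 = det([-3 0 1; -6 -3 -1; 1 -6 5]) = 102
det = (+1)·(4)·(-286) + (-1)·(3)·(102) = -1450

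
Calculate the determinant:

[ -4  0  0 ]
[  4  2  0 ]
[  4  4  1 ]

-8

The matrix is lower triangular, so the determinant is the product of the diagonal entries:
det = (-4) · (2) · (1) = -8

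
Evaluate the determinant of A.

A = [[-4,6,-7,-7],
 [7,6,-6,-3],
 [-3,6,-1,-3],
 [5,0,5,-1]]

2190

Expand along row 4 (it has 1 zero):
  − (5) · M_41   where M_41 = det([6 -7 -7; 6 -6 -3; 6 -1 -3]) = -120
  − (5) · M_43   where M_43 = det([-4 6 -7; 7 6 -3; -3 6 -3]) = -240
  + (-1) · M_44   where M_44 = det([-4 6 -7; 7 6 -6; -3 6 -1]) = -390
det = (-1)·(5)·(-120) + (-1)·(5)·(-240) + (+1)·(-1)·(-390) = 2190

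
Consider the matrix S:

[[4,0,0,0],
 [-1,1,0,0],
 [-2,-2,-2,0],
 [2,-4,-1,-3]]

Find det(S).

S is lower triangular, so det(S) is the product of the diagonal entries:
det = (4) · (1) · (-2) · (-3) = 24

det(S) = 24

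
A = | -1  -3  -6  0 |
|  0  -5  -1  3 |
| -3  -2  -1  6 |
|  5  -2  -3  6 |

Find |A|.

det(A) = 1182

Expand along row 1 (it has 1 zero):
  + (-1) · M_11   where M_11 = det([-5 -1 3; -2 -1 6; -2 -3 6]) = -48
  − (-3) · M_12   where M_12 = det([0 -1 3; -3 -1 6; 5 -3 6]) = -6
  + (-6) · M_13   where M_13 = det([0 -5 3; -3 -2 6; 5 -2 6]) = -192
det = (+1)·(-1)·(-48) + (-1)·(-3)·(-6) + (+1)·(-6)·(-192) = 1182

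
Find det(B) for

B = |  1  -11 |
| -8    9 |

det(B) = -79

det(B) = 1·9 − (-11)·(-8) = 9 − 88 = -79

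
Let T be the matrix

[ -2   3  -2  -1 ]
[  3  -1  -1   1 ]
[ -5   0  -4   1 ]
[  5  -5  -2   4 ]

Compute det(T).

The determinant is 28.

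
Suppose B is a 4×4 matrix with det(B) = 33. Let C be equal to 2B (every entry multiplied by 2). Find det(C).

528

For a 4×4 matrix, det(2B) = 2^4·det(B) = 16·det(B).
det(C) = (16)·(33) = 528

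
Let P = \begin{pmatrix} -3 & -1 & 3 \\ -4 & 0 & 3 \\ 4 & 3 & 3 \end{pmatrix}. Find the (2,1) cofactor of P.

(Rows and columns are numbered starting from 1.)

Delete row 2 and column 1; the remaining 2×2 submatrix is [-1 3; 3 3].
Its determinant is (-1)·3 − 3·3 = -12.
The cofactor carries sign (−1)^(2+1) = −1, so C_{2,1} = −(-12) = 12.

12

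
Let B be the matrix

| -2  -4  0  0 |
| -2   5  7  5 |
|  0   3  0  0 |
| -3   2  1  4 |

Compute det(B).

138

Expand along row 3 (it has 3 zeros):
  − (3) · M_32   where M_32 = det([-2 0 0; -2 7 5; -3 1 4]) = -46
det = (-1)·(3)·(-46) = 138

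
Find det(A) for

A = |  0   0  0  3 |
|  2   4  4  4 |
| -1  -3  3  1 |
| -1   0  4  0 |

96

Expand along row 1 (it has 3 zeros):
  − (3) · M_14   where M_14 = det([2 4 4; -1 -3 3; -1 0 4]) = -32
det = (-1)·(3)·(-32) = 96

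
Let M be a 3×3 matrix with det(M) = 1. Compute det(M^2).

1

det(M^2) = (det M)^2 = (1)^2 = 1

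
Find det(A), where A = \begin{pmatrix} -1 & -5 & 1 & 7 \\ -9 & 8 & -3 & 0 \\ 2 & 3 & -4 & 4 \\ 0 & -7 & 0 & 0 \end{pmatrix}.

Expand along row 4 (it has 3 zeros):
  + (-7) · M_42   where M_42 = det([-1 1 7; -9 -3 0; 2 -4 4]) = 342
det = (+1)·(-7)·(342) = -2394

|A| = -2394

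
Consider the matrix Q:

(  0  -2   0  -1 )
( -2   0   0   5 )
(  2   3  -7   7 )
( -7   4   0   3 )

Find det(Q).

-462

Expand along column 3 (it has 3 zeros):
  + (-7) · M_33   where M_33 = det([0 -2 -1; -2 0 5; -7 4 3]) = 66
det = (+1)·(-7)·(66) = -462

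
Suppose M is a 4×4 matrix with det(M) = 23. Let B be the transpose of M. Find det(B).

det(Mᵀ) = det(M).
det(B) = (1)·(23) = 23

23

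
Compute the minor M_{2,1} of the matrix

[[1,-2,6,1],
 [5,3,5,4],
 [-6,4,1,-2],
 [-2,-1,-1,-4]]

117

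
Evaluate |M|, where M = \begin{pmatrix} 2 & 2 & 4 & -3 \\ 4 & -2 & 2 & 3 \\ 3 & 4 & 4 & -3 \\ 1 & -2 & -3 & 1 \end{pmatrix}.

Expand along row 1:
  + (2) · M_11   where M_11 = det([-2 2 3; 4 4 -3; -2 -3 1]) = 2
  − (2) · M_12   where M_12 = det([4 2 3; 3 4 -3; 1 -3 1]) = -71
  + (4) · M_13   where M_13 = det([4 -2 3; 3 4 -3; 1 -2 1]) = -26
  − (-3) · M_14   where M_14 = det([4 -2 2; 3 4 4; 1 -2 -3]) = -62
det = (+1)·(2)·(2) + (-1)·(2)·(-71) + (+1)·(4)·(-26) + (-1)·(-3)·(-62) = -144

|M| = -144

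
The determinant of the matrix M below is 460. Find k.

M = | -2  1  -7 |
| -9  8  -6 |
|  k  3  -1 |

k = 6

Expanding along the column containing k, det(M) is linear in k: det(M) = (50)·k + (160).
Set (50)·k + (160) = 460  ⇒  (50)·k = 300  ⇒  k = 6.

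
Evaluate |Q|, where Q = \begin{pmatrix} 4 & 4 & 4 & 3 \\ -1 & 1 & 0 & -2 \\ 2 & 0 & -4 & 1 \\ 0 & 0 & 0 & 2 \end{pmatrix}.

Expand along row 4 (it has 3 zeros):
  + (2) · M_44   where M_44 = det([4 4 4; -1 1 0; 2 0 -4]) = -40
det = (+1)·(2)·(-40) = -80

det(Q) = -80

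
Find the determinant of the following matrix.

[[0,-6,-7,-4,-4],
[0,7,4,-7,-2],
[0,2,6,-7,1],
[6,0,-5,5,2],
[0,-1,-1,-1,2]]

7440

Expand along column 1 (it has 4 zeros):
  − (6) · M_41   where M_41 = det([-6 -7 -4 -4; 7 4 -7 -2; 2 6 -7 1; -1 -1 -1 2]) = -1240
det = (-1)·(6)·(-1240) = 7440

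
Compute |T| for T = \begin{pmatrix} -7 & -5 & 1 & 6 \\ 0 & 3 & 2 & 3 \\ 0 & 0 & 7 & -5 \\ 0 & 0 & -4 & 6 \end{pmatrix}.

T is block upper-triangular with a 2×2 block and a 2×2 block on the diagonal, so its determinant equals the product of the determinants of the diagonal blocks.
det of the 2×2 block = -21
det of the 2×2 block = 22
det = (-21)·(22) = -462

-462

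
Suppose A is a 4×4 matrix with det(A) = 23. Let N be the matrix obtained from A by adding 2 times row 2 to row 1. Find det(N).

Adding a multiple of one row to another leaves the determinant unchanged.
det(N) = (1)·(23) = 23

det(N) = 23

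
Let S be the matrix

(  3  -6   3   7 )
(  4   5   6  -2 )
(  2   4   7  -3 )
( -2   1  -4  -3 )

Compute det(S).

Expand along row 1:
  + (3) · M_11   where M_11 = det([5 6 -2; 4 7 -3; 1 -4 -3]) = -65
  − (-6) · M_12   where M_12 = det([4 6 -2; 2 7 -3; -2 -4 -3]) = -72
  + (3) · M_13   where M_13 = det([4 5 -2; 2 4 -3; -2 1 -3]) = 4
  − (7) · M_14   where M_14 = det([4 5 6; 2 4 7; -2 1 -4]) = -62
det = (+1)·(3)·(-65) + (-1)·(-6)·(-72) + (+1)·(3)·(4) + (-1)·(7)·(-62) = -181

-181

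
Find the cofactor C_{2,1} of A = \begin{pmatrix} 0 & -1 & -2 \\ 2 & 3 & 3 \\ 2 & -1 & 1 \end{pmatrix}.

Delete row 2 and column 1; the remaining 2×2 submatrix is [-1 -2; -1 1].
Its determinant is (-1)·1 − (-2)·(-1) = -3.
The cofactor carries sign (−1)^(2+1) = −1, so C_{2,1} = −(-3) = 3.

The cofactor is 3.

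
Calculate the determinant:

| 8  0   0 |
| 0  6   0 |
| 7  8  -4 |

-192

The matrix is lower triangular, so the determinant is the product of the diagonal entries:
det = (8) · (6) · (-4) = -192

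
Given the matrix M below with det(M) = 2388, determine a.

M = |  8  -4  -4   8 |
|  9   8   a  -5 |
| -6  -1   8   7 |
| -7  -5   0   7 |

Expanding along the row containing a, det(M) is linear in a: det(M) = (-436)·a + (3260).
Set (-436)·a + (3260) = 2388  ⇒  (-436)·a = -872  ⇒  a = 2.

2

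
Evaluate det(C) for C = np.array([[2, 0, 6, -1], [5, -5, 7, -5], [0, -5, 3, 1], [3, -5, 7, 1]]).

Expand along row 1 (it has 1 zero):
  + (2) · M_11   where M_11 = det([-5 7 -5; -5 3 1; -5 7 1]) = 120
  + (6) · M_13   where M_13 = det([5 -5 -5; 0 -5 1; 3 -5 1]) = -90
  − (-1) · M_14   where M_14 = det([5 -5 7; 0 -5 3; 3 -5 7]) = -40
det = (+1)·(2)·(120) + (+1)·(6)·(-90) + (-1)·(-1)·(-40) = -340

det(C) = -340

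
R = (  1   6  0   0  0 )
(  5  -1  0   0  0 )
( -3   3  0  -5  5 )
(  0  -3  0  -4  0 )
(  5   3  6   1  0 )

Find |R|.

R is block lower-triangular with a 2×2 block and a 3×3 block on the diagonal, so its determinant equals the product of the determinants of the diagonal blocks.
det of the 2×2 block = -31
det of the 3×3 block = 120
det = (-31)·(120) = -3720

|R| = -3720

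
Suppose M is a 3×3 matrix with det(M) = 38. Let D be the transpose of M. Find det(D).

det(Mᵀ) = det(M).
det(D) = (1)·(38) = 38

The determinant is 38.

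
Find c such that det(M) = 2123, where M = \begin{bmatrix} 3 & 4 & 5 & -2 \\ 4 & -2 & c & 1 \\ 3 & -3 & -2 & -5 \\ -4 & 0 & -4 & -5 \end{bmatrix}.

c = -9

Expanding along the row containing c, det(M) is linear in c: det(M) = (-209)·c + (242).
Set (-209)·c + (242) = 2123  ⇒  (-209)·c = 1881  ⇒  c = -9.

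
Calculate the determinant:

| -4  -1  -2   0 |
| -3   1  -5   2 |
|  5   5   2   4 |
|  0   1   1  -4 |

246

Expand along row 1 (it has 1 zero):
  + (-4) · M_11   where M_11 = det([1 -5 2; 5 2 4; 1 1 -4]) = -126
  − (-1) · M_12   where M_12 = det([-3 -5 2; 5 2 4; 0 1 -4]) = -54
  + (-2) · M_13   where M_13 = det([-3 1 2; 5 5 4; 0 1 -4]) = 102
det = (+1)·(-4)·(-126) + (-1)·(-1)·(-54) + (+1)·(-2)·(102) = 246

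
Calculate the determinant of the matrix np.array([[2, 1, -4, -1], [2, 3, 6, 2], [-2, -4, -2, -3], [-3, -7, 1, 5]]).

Expand along row 1:
  + (2) · M_11   where M_11 = det([3 6 2; -4 -2 -3; -7 1 5]) = 189
  − (1) · M_12   where M_12 = det([2 6 2; -2 -2 -3; -3 1 5]) = 84
  + (-4) · M_13   where M_13 = det([2 3 2; -2 -4 -3; -3 -7 5]) = -21
  − (-1) · M_14   where M_14 = det([2 3 6; -2 -4 -2; -3 -7 1]) = 0
det = (+1)·(2)·(189) + (-1)·(1)·(84) + (+1)·(-4)·(-21) + (-1)·(-1)·(0) = 378

378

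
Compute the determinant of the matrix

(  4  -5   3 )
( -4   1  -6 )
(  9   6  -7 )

Expand along row 1:
  + 4 · |1 -6; 6 -7| = 4·(-7 − (-36)) = 116
  − (-5) · |-4 -6; 9 -7| = −(-5)·(28 − (-54)) = 410
  + 3 · |-4 1; 9 6| = 3·(-24 − 9) = -99
Sum: (116) + (410) + (-99) = 427

The determinant is 427.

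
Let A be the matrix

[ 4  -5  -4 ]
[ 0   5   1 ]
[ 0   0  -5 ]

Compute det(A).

A is upper triangular, so det(A) is the product of the diagonal entries:
det = (4) · (5) · (-5) = -100

The determinant is -100.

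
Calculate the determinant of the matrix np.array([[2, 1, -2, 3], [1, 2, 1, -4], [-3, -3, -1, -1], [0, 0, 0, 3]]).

-18

Expand along row 4 (it has 3 zeros):
  + (3) · M_44   where M_44 = det([2 1 -2; 1 2 1; -3 -3 -1]) = -6
det = (+1)·(3)·(-6) = -18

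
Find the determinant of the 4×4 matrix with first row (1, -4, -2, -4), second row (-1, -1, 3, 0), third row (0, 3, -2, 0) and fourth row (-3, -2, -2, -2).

Expand along row 3 (it has 2 zeros):
  − (3) · M_32   where M_32 = det([1 -2 -4; -1 3 0; -3 -2 -2]) = -46
  + (-2) · M_33   where M_33 = det([1 -4 -4; -1 -1 0; -3 -2 -2]) = 14
det = (-1)·(3)·(-46) + (+1)·(-2)·(14) = 110

The determinant is 110.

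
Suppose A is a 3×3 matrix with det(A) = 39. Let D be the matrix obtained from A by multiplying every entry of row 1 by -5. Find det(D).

The determinant is -195.

Scaling one row by -5 multiplies the determinant by -5.
det(D) = (-5)·(39) = -195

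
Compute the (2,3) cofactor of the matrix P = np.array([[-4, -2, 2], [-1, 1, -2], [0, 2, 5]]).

Delete row 2 and column 3; the remaining 2×2 submatrix is [-4 -2; 0 2].
Its determinant is (-4)·2 − (-2)·0 = -8.
The cofactor carries sign (−1)^(2+3) = −1, so C_{2,3} = −(-8) = 8.

8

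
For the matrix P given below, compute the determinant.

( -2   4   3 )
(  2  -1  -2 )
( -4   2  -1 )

30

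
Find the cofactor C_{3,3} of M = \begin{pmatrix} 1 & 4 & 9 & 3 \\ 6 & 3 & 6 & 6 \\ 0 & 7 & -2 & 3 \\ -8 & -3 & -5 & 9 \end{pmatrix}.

The cofactor is -345.

Delete row 3 and column 3; the remaining 3×3 submatrix is [1 4 3; 6 3 6; -8 -3 9].
Its determinant is -345.
The cofactor carries sign (−1)^(3+3) = +1, so C_{3,3} = +(-345) = -345.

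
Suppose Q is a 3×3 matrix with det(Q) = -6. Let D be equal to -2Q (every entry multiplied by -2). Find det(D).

The determinant is 48.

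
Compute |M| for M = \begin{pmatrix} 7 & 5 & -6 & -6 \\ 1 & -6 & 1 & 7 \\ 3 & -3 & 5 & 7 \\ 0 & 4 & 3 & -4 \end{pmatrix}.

489

Expand along row 4 (it has 1 zero):
  + (4) · M_42   where M_42 = det([7 -6 -6; 1 1 7; 3 5 7]) = -292
  − (3) · M_43   where M_43 = det([7 5 -6; 1 -6 7; 3 -3 7]) = -167
  + (-4) · M_44   where M_44 = det([7 5 -6; 1 -6 1; 3 -3 5]) = -289
det = (+1)·(4)·(-292) + (-1)·(3)·(-167) + (+1)·(-4)·(-289) = 489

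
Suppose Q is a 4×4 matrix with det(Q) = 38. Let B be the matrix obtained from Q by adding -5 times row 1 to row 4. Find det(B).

Adding a multiple of one row to another leaves the determinant unchanged.
det(B) = (1)·(38) = 38

det(B) = 38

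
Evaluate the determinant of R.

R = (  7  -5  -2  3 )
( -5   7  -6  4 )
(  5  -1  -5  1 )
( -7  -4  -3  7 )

The determinant is -2127.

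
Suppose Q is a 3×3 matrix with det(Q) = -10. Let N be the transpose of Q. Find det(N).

The determinant is -10.

det(Qᵀ) = det(Q).
det(N) = (1)·(-10) = -10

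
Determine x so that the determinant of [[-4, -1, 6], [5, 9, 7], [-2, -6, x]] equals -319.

Expanding along the row containing x, det(A) is linear in x: det(A) = (-31)·x + (-226).
Set (-31)·x + (-226) = -319  ⇒  (-31)·x = -93  ⇒  x = 3.

x = 3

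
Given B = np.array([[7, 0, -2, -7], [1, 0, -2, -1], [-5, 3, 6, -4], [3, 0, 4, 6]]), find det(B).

Expand along column 2 (it has 3 zeros):
  − (3) · M_32   where M_32 = det([7 -2 -7; 1 -2 -1; 3 4 6]) = -108
det = (-1)·(3)·(-108) = 324

324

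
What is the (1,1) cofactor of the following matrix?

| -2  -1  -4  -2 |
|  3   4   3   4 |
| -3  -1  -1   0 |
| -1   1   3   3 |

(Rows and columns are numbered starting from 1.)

-11

Delete row 1 and column 1; the remaining 3×3 submatrix is [4 3 4; -1 -1 0; 1 3 3].
Its determinant is -11.
The cofactor carries sign (−1)^(1+1) = +1, so C_{1,1} = +(-11) = -11.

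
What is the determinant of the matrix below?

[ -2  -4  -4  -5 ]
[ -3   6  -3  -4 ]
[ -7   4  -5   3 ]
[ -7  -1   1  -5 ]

Expand along row 1:
  + (-2) · M_11   where M_11 = det([6 -3 -4; 4 -5 3; -1 1 -5]) = 85
  − (-4) · M_12   where M_12 = det([-3 -3 -4; -7 -5 3; -7 1 -5]) = 270
  + (-4) · M_13   where M_13 = det([-3 6 -4; -7 4 3; -7 -1 -5]) = -425
  − (-5) · M_14   where M_14 = det([-3 6 -3; -7 4 -5; -7 -1 1]) = 150
det = (+1)·(-2)·(85) + (-1)·(-4)·(270) + (+1)·(-4)·(-425) + (-1)·(-5)·(150) = 3360

3360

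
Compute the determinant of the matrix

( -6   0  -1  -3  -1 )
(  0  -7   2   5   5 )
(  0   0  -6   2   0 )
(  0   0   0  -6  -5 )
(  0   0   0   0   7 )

10584

The matrix is upper triangular, so the determinant is the product of the diagonal entries:
det = (-6) · (-7) · (-6) · (-6) · (7) = 10584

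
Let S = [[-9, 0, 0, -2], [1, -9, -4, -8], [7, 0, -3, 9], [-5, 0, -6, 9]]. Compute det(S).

1161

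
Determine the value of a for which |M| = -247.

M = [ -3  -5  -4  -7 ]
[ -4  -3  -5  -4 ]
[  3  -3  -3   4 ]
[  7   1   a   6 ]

Expanding along the row containing a, det(M) is linear in a: det(M) = (95)·a + (-437).
Set (95)·a + (-437) = -247  ⇒  (95)·a = 190  ⇒  a = 2.

2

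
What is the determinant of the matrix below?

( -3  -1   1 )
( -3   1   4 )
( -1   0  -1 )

11

Expand along row 3:
  + (-1) · |-1 1; 1 4| = (-1)·(-4 − 1) = 5
  + (-1) · |-3 -1; -3 1| = (-1)·(-3 − 3) = 6
Sum: (5) + (6) = 11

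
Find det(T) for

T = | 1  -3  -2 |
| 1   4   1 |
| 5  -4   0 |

Expand along column 3:
  + (-2) · |1 4; 5 -4| = (-2)·(-4 − 20) = 48
  − 1 · |1 -3; 5 -4| = −1·(-4 − (-15)) = -11
Sum: (48) + (-11) = 37

The determinant is 37.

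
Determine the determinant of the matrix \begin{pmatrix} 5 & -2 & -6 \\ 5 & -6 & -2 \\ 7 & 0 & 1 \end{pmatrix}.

Expand along row 3:
  + 7 · |-2 -6; -6 -2| = 7·(4 − 36) = -224
  + 1 · |5 -2; 5 -6| = 1·(-30 − (-10)) = -20
Sum: (-224) + (-20) = -244

The determinant is -244.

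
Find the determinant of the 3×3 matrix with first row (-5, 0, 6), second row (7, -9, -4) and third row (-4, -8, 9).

Expand along row 1:
  + (-5) · |-9 -4; -8 9| = (-5)·(-81 − 32) = 565
  + 6 · |7 -9; -4 -8| = 6·(-56 − 36) = -552
Sum: (565) + (-552) = 13

13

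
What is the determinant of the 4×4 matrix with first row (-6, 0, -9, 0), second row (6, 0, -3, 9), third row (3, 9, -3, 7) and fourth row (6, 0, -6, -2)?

Expand along column 2 (it has 3 zeros):
  − (9) · M_32   where M_32 = det([-6 -9 0; 6 -3 9; 6 -6 -2]) = -954
det = (-1)·(9)·(-954) = 8586

8586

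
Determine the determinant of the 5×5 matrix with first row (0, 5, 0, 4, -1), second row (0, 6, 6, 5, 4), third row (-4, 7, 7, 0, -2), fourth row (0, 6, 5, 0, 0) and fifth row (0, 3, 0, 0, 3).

3048

Expand along column 1 (it has 4 zeros):
  + (-4) · M_31   where M_31 = det([5 0 4 -1; 6 6 5 4; 6 5 0 0; 3 0 0 3]) = -762
det = (+1)·(-4)·(-762) = 3048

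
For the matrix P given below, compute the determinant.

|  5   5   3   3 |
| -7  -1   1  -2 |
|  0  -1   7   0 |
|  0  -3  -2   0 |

Expand along row 3 (it has 2 zeros):
  − (-1) · M_32   where M_32 = det([5 3 3; -7 1 -2; 0 -2 0]) = 22
  + (7) · M_33   where M_33 = det([5 5 3; -7 -1 -2; 0 -3 0]) = 33
det = (-1)·(-1)·(22) + (+1)·(7)·(33) = 253

det(P) = 253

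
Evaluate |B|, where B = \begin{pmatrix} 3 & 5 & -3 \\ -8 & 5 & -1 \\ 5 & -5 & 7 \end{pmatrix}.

Expand along row 1:
  + 3 · |5 -1; -5 7| = 3·(35 − 5) = 90
  − 5 · |-8 -1; 5 7| = −5·(-56 − (-5)) = 255
  + (-3) · |-8 5; 5 -5| = (-3)·(40 − 25) = -45
Sum: (90) + (255) + (-45) = 300

|B| = 300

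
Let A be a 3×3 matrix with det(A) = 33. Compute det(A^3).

35937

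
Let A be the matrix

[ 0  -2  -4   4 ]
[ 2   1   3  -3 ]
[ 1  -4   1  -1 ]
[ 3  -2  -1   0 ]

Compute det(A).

det(A) = -34

Expand along row 1 (it has 1 zero):
  − (-2) · M_12   where M_12 = det([2 3 -3; 1 1 -1; 3 -1 0]) = 1
  + (-4) · M_13   where M_13 = det([2 1 -3; 1 -4 -1; 3 -2 0]) = -37
  − (4) · M_14   where M_14 = det([2 1 3; 1 -4 1; 3 -2 -1]) = 46
det = (-1)·(-2)·(1) + (+1)·(-4)·(-37) + (-1)·(4)·(46) = -34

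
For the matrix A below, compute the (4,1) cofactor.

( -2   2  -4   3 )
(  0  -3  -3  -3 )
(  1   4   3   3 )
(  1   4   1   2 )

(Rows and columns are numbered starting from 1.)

-21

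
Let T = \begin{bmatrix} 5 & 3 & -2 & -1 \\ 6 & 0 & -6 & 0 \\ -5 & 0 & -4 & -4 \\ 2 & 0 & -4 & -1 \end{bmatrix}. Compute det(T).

det(T) = -18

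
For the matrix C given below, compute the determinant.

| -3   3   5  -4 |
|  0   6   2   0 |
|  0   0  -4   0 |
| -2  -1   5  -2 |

Expand along row 3 (it has 3 zeros):
  + (-4) · M_33   where M_33 = det([-3 3 -4; 0 6 0; -2 -1 -2]) = -12
det = (+1)·(-4)·(-12) = 48

48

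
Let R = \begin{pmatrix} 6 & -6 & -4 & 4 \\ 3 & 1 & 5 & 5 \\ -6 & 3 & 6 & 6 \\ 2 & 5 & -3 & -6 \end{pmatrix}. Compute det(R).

|R| = 1902

Expand along row 1:
  + (6) · M_11   where M_11 = det([1 5 5; 3 6 6; 5 -3 -6]) = 27
  − (-6) · M_12   where M_12 = det([3 5 5; -6 6 6; 2 -3 -6]) = -144
  + (-4) · M_13   where M_13 = det([3 1 5; -6 3 6; 2 5 -6]) = -348
  − (4) · M_14   where M_14 = det([3 1 5; -6 3 6; 2 5 -3]) = -303
det = (+1)·(6)·(27) + (-1)·(-6)·(-144) + (+1)·(-4)·(-348) + (-1)·(4)·(-303) = 1902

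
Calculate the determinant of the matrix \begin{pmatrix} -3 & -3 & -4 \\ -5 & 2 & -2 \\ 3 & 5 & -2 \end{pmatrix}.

Expand along row 1:
  + (-3) · |2 -2; 5 -2| = (-3)·(-4 − (-10)) = -18
  − (-3) · |-5 -2; 3 -2| = −(-3)·(10 − (-6)) = 48
  + (-4) · |-5 2; 3 5| = (-4)·(-25 − 6) = 124
Sum: (-18) + (48) + (124) = 154

154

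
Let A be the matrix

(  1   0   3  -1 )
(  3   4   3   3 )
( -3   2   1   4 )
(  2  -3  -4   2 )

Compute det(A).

326

Expand along row 1 (it has 1 zero):
  + (1) · M_11   where M_11 = det([4 3 3; 2 1 4; -3 -4 2]) = 9
  + (3) · M_13   where M_13 = det([3 4 3; -3 2 4; 2 -3 2]) = 119
  − (-1) · M_14   where M_14 = det([3 4 3; -3 2 1; 2 -3 -4]) = -40
det = (+1)·(1)·(9) + (+1)·(3)·(119) + (-1)·(-1)·(-40) = 326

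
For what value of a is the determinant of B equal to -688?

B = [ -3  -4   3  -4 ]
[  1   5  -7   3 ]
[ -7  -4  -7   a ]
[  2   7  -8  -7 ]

-8

Expanding along the row containing a, det(B) is linear in a: det(B) = (12)·a + (-592).
Set (12)·a + (-592) = -688  ⇒  (12)·a = -96  ⇒  a = -8.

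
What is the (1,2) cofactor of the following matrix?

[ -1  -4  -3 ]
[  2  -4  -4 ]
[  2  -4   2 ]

Delete row 1 and column 2; the remaining 2×2 submatrix is [2 -4; 2 2].
Its determinant is 2·2 − (-4)·2 = 12.
The cofactor carries sign (−1)^(1+2) = −1, so C_{1,2} = −(12) = -12.

-12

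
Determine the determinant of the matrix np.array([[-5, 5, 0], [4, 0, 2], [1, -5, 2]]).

Expand along row 1:
  + (-5) · |0 2; -5 2| = (-5)·(0 − (-10)) = -50
  − 5 · |4 2; 1 2| = −5·(8 − 2) = -30
Sum: (-50) + (-30) = -80

The determinant is -80.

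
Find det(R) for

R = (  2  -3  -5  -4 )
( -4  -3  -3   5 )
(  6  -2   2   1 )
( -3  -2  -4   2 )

Expand along row 1:
  + (2) · M_11   where M_11 = det([-3 -3 5; -2 2 1; -2 -4 2]) = 30
  − (-3) · M_12   where M_12 = det([-4 -3 5; 6 2 1; -3 -4 2]) = -77
  + (-5) · M_13   where M_13 = det([-4 -3 5; 6 -2 1; -3 -2 2]) = -37
  − (-4) · M_14   where M_14 = det([-4 -3 -3; 6 -2 2; -3 -2 -4]) = -48
det = (+1)·(2)·(30) + (-1)·(-3)·(-77) + (+1)·(-5)·(-37) + (-1)·(-4)·(-48) = -178

The determinant is -178.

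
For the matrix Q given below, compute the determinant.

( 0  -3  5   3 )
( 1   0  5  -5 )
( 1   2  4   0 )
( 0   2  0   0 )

Expand along row 4 (it has 3 zeros):
  + (2) · M_42   where M_42 = det([0 5 3; 1 5 -5; 1 4 0]) = -28
det = (+1)·(2)·(-28) = -56

-56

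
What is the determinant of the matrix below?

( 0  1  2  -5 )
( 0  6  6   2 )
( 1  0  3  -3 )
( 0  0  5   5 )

Expand along column 1 (it has 3 zeros):
  + (1) · M_31   where M_31 = det([1 2 -5; 6 6 2; 0 5 5]) = -190
det = (+1)·(1)·(-190) = -190

-190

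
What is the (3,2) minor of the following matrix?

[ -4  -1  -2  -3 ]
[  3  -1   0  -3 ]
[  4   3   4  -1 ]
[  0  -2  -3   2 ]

75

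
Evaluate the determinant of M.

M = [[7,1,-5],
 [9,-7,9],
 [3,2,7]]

Expand along row 1:
  + 7 · |-7 9; 2 7| = 7·(-49 − 18) = -469
  − 1 · |9 9; 3 7| = −1·(63 − 27) = -36
  + (-5) · |9 -7; 3 2| = (-5)·(18 − (-21)) = -195
Sum: (-469) + (-36) + (-195) = -700

det(M) = -700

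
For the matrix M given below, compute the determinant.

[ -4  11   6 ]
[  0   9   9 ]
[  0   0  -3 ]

|M| = 108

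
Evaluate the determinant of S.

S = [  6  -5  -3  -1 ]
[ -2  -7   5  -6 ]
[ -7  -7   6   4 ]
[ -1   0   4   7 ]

3303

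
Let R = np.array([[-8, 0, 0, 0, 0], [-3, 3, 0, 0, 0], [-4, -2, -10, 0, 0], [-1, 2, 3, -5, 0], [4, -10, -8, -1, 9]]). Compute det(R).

The determinant is -10800.

R is lower triangular, so det(R) is the product of the diagonal entries:
det = (-8) · (3) · (-10) · (-5) · (9) = -10800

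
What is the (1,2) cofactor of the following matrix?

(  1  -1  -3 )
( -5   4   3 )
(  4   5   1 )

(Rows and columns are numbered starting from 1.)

17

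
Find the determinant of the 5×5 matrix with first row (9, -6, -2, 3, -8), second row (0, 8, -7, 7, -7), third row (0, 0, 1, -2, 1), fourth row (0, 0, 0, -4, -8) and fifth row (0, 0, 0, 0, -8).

2304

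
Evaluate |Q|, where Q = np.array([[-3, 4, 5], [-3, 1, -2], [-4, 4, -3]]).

|Q| = -59

Expand along row 1:
  + (-3) · |1 -2; 4 -3| = (-3)·(-3 − (-8)) = -15
  − 4 · |-3 -2; -4 -3| = −4·(9 − 8) = -4
  + 5 · |-3 1; -4 4| = 5·(-12 − (-4)) = -40
Sum: (-15) + (-4) + (-40) = -59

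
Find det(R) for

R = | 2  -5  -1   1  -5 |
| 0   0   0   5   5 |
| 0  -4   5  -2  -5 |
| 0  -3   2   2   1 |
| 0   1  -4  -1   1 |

Expand along column 1 (it has 4 zeros):
  + (2) · M_11   where M_11 = det([0 0 5 5; -4 5 -2 -5; -3 2 2 1; 1 -4 -1 1]) = -25
det = (+1)·(2)·(-25) = -50

The determinant is -50.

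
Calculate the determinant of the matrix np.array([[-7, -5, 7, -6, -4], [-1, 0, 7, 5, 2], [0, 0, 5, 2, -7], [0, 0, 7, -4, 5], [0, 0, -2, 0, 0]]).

-180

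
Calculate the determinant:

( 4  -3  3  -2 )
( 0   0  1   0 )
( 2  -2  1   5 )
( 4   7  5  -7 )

Expand along row 2 (it has 3 zeros):
  − (1) · M_23   where M_23 = det([4 -3 -2; 2 -2 5; 4 7 -7]) = -230
det = (-1)·(1)·(-230) = 230

230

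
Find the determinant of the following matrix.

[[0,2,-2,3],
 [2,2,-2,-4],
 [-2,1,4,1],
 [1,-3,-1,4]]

-120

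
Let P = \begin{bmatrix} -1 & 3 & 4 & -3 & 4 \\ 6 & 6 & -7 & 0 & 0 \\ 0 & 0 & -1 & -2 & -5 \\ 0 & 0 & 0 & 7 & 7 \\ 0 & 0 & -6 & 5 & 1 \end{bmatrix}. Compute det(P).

2352

P is block upper-triangular with a 2×2 block and a 3×3 block on the diagonal, so its determinant equals the product of the determinants of the diagonal blocks.
det of the 2×2 block = -24
det of the 3×3 block = -98
det = (-24)·(-98) = 2352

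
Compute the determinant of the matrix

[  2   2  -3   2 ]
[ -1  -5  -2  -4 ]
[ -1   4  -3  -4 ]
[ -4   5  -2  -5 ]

Expand along row 1:
  + (2) · M_11   where M_11 = det([-5 -2 -4; 4 -3 -4; 5 -2 -5]) = -63
  − (2) · M_12   where M_12 = det([-1 -2 -4; -1 -3 -4; -4 -2 -5]) = 11
  + (-3) · M_13   where M_13 = det([-1 -5 -4; -1 4 -4; -4 5 -5]) = -99
  − (2) · M_14   where M_14 = det([-1 -5 -2; -1 4 -3; -4 5 -2]) = -79
det = (+1)·(2)·(-63) + (-1)·(2)·(11) + (+1)·(-3)·(-99) + (-1)·(2)·(-79) = 307

307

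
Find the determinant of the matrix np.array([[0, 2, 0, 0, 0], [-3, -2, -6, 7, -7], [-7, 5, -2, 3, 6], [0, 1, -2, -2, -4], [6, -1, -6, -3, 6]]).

-7932

Expand along row 1 (it has 4 zeros):
  − (2) · M_12   where M_12 = det([-3 -6 7 -7; -7 -2 3 6; 0 -2 -2 -4; 6 -6 -3 6]) = 3966
det = (-1)·(2)·(3966) = -7932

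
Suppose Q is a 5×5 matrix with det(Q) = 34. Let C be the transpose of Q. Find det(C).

|C| = 34

det(Qᵀ) = det(Q).
det(C) = (1)·(34) = 34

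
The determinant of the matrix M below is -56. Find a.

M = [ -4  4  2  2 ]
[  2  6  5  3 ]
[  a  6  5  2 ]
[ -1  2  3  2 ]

Expanding along the column containing a, det(M) is linear in a: det(M) = (8)·a + (-72).
Set (8)·a + (-72) = -56  ⇒  (8)·a = 16  ⇒  a = 2.

a = 2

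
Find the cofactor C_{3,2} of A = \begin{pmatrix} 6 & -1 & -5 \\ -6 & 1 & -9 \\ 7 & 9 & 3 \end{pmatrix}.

Delete row 3 and column 2; the remaining 2×2 submatrix is [6 -5; -6 -9].
Its determinant is 6·(-9) − (-5)·(-6) = -84.
The cofactor carries sign (−1)^(3+2) = −1, so C_{3,2} = −(-84) = 84.

84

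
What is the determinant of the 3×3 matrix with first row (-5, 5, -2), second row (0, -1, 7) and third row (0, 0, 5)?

The matrix is upper triangular, so the determinant is the product of the diagonal entries:
det = (-5) · (-1) · (5) = 25

25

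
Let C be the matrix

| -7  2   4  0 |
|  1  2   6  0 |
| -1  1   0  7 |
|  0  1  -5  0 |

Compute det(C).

-882

Expand along column 4 (it has 3 zeros):
  − (7) · M_34   where M_34 = det([-7 2 4; 1 2 6; 0 1 -5]) = 126
det = (-1)·(7)·(126) = -882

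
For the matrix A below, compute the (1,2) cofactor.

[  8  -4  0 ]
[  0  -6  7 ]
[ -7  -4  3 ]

Delete row 1 and column 2; the remaining 2×2 submatrix is [0 7; -7 3].
Its determinant is 0·3 − 7·(-7) = 49.
The cofactor carries sign (−1)^(1+2) = −1, so C_{1,2} = −(49) = -49.

-49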